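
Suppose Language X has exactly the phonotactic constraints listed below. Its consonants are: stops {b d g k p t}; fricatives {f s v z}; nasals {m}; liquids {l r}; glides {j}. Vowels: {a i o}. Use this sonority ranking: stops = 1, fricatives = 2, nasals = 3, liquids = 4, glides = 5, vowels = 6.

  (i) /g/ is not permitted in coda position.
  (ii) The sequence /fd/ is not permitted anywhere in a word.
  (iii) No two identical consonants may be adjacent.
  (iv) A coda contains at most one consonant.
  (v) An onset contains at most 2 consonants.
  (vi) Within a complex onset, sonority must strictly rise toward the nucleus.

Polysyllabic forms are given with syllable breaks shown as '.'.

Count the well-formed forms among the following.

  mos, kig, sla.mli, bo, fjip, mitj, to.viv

5

mos — σ1 onset /m/, coda /s/ ok → well-formed
kig — violates constraint (i): syllable 1 coda contains /g/ → ill-formed
sla.mli — σ1 onset /sl/ (2→4 rises), coda /∅/ ok; σ2 onset /ml/ (3→4 rises), coda /∅/ ok → well-formed
bo — σ1 onset /b/, coda /∅/ ok → well-formed
fjip — σ1 onset /fj/ (2→5 rises), coda /p/ ok → well-formed
mitj — violates constraint (iv): syllable 1 coda /tj/ has 2 consonants (> 1) → ill-formed
to.viv — σ1 onset /t/, coda /∅/ ok; σ2 onset /v/, coda /v/ ok → well-formed
Well-formed: mos, sla.mli, bo, fjip, to.viv → 5.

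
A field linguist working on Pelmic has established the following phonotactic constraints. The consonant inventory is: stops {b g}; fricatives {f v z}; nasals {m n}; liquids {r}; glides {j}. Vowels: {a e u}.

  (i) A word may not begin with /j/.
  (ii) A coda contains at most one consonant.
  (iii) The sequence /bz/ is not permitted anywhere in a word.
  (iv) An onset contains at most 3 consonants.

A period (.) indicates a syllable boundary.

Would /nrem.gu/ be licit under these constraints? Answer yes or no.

/nrem.gu/ — σ1 onset /nr/ (2C), coda /m/ ok; σ2 onset /g/, coda /∅/ ok → licit

yes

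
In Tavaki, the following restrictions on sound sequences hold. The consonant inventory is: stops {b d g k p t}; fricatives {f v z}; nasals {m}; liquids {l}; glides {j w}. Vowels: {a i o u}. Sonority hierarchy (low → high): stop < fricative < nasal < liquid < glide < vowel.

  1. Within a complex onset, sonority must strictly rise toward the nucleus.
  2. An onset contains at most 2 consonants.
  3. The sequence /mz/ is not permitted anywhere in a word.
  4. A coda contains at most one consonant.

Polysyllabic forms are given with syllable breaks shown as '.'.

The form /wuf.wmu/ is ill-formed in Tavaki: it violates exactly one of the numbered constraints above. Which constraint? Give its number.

/wuf.wmu/: syllable 2 onset /wm/: /w/ (glide, 5) → /m/ (nasal, 3) does not rise.
This is a violation of constraint 1: "Within a complex onset, sonority must strictly rise toward the nucleus."
The remaining constraints (2, 3, 4) are satisfied.

1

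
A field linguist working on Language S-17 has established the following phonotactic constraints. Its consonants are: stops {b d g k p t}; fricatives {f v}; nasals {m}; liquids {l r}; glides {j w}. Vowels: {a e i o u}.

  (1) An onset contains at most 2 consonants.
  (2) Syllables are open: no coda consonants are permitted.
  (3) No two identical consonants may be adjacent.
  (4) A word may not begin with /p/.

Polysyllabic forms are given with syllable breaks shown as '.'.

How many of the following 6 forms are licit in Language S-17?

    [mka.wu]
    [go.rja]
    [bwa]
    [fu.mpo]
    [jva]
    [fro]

[mka.wu] — σ1 onset /mk/ (2C), coda /∅/ ok; σ2 onset /w/, coda /∅/ ok → licit
[go.rja] — σ1 onset /g/, coda /∅/ ok; σ2 onset /rj/ (2C), coda /∅/ ok → licit
[bwa] — σ1 onset /bw/ (2C), coda /∅/ ok → licit
[fu.mpo] — σ1 onset /f/, coda /∅/ ok; σ2 onset /mp/ (2C), coda /∅/ ok → licit
[jva] — σ1 onset /jv/ (2C), coda /∅/ ok → licit
[fro] — σ1 onset /fr/ (2C), coda /∅/ ok → licit
Licit: [mka.wu], [go.rja], [bwa], [fu.mpo], [jva], [fro] → 6.

6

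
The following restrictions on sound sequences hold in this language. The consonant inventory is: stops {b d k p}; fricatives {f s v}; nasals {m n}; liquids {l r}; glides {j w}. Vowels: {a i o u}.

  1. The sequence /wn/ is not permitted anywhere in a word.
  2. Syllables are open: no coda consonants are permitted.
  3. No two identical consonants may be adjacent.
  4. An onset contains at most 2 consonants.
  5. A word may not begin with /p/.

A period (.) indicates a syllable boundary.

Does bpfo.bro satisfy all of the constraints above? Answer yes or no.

no

bpfo.bro — violates constraint 4: syllable 1 onset /bpf/ has 3 consonants (> 2) → ill-formed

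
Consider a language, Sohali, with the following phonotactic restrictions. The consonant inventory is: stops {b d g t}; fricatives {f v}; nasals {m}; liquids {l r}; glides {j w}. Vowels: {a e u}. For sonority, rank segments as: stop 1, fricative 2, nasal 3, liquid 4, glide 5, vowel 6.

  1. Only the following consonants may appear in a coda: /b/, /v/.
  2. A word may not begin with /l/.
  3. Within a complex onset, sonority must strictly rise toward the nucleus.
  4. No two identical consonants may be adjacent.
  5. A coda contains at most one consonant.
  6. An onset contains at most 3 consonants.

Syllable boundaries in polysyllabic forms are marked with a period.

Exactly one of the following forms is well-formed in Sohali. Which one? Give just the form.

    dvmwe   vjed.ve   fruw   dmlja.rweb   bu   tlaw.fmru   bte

bu

dvmwe — violates constraint 6: syllable 1 onset /dvmw/ has 4 consonants (> 3) → ill-formed
vjed.ve — violates constraint 1: syllable 1 coda contains /d/, which is not a licensed coda consonant → ill-formed
fruw — violates constraint 1: syllable 1 coda contains /w/, which is not a licensed coda consonant → ill-formed
dmlja.rweb — violates constraint 6: syllable 1 onset /dmlj/ has 4 consonants (> 3) → ill-formed
bu — σ1 onset /b/, coda /∅/ ok → well-formed
tlaw.fmru — violates constraint 1: syllable 1 coda contains /w/, which is not a licensed coda consonant → ill-formed
bte — violates constraint 3: syllable 1 onset /bt/: /b/ (stop, 1) → /t/ (stop, 1) does not rise → ill-formed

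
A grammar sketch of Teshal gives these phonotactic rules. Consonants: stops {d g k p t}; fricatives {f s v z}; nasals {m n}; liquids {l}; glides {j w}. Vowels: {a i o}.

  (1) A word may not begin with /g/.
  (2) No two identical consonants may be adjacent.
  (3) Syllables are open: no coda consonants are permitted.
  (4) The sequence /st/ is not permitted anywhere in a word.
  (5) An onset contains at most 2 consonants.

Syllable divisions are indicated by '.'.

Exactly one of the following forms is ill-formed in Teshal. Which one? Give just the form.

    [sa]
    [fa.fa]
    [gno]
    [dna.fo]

[gno]

[sa] — σ1 onset /s/, coda /∅/ ok → well-formed
[fa.fa] — σ1 onset /f/, coda /∅/ ok; σ2 onset /f/, coda /∅/ ok → well-formed
[gno] — violates constraint 1: word begins with /g/ → ill-formed
[dna.fo] — σ1 onset /dn/ (2C), coda /∅/ ok; σ2 onset /f/, coda /∅/ ok → well-formed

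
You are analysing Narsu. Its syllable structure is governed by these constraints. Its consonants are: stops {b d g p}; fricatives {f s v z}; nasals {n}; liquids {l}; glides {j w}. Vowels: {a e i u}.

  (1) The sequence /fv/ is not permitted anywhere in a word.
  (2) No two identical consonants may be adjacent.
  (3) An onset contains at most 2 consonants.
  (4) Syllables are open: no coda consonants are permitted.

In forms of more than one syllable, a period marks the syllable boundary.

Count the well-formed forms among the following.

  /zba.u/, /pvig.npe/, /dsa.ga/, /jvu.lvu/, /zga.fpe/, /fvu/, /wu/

5

/zba.u/ — σ1 onset /zb/ (2C), coda /∅/ ok; σ2 onset /∅/, coda /∅/ ok → well-formed
/pvig.npe/ — violates constraint 4: syllable 1 coda /g/ has 1 consonant (> 0) → ill-formed
/dsa.ga/ — σ1 onset /ds/ (2C), coda /∅/ ok; σ2 onset /g/, coda /∅/ ok → well-formed
/jvu.lvu/ — σ1 onset /jv/ (2C), coda /∅/ ok; σ2 onset /lv/ (2C), coda /∅/ ok → well-formed
/zga.fpe/ — σ1 onset /zg/ (2C), coda /∅/ ok; σ2 onset /fp/ (2C), coda /∅/ ok → well-formed
/fvu/ — violates constraint 1: contains banned sequence /fv/ → ill-formed
/wu/ — σ1 onset /w/, coda /∅/ ok → well-formed
Well-formed: /zba.u/, /dsa.ga/, /jvu.lvu/, /zga.fpe/, /wu/ → 5.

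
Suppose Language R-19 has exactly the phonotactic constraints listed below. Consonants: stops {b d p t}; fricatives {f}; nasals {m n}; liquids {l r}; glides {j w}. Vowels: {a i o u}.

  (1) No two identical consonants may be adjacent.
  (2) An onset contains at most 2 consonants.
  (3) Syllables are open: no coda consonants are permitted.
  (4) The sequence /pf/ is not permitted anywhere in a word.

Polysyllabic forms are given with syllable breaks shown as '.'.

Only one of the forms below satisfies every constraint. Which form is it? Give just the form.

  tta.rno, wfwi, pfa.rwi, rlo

tta.rno — violates constraint 1: adjacent identical consonants /tt/ → not permitted
wfwi — violates constraint 2: syllable 1 onset /wfw/ has 3 consonants (> 2) → not permitted
pfa.rwi — violates constraint 4: contains banned sequence /pf/ → not permitted
rlo — σ1 onset /rl/ (2C), coda /∅/ ok → permitted

rlo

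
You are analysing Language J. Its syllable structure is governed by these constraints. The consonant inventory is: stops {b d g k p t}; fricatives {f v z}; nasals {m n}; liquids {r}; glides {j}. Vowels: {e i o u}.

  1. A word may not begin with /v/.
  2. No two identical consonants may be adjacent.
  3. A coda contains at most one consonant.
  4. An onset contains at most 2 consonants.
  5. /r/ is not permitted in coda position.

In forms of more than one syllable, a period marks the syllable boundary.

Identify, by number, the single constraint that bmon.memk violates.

3

bmon.memk: syllable 2 coda /mk/ has 2 consonants (> 1).
This is a violation of constraint 3: "A coda contains at most one consonant."
The remaining constraints (1, 2, 4, 5) are satisfied.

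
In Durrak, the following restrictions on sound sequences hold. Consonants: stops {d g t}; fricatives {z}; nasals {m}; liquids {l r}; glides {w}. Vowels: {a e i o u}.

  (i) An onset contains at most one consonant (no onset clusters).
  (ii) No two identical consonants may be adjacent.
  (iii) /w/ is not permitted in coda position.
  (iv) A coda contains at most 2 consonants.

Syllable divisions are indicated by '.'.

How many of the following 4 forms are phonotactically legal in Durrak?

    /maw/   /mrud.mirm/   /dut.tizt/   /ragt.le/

/maw/ — violates constraint (iii): syllable 1 coda contains /w/ → phonotactically illegal
/mrud.mirm/ — violates constraint (i): syllable 1 onset /mr/ has 2 consonants (> 1) → phonotactically illegal
/dut.tizt/ — violates constraint (ii): adjacent identical consonants /tt/ → phonotactically illegal
/ragt.le/ — σ1 onset /r/, coda /gt/ (2C) ok; σ2 onset /l/, coda /∅/ ok → phonotactically legal
Phonotactically legal: /ragt.le/ → 1.

1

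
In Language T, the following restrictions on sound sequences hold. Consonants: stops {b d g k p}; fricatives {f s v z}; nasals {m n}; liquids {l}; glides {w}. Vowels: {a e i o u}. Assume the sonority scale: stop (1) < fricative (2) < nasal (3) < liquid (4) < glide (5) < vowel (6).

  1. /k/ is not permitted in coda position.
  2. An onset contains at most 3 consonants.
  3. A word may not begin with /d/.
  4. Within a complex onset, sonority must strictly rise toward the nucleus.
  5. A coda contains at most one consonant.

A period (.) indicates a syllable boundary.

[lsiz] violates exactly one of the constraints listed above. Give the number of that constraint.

4

[lsiz]: syllable 1 onset /ls/: /l/ (liquid, 4) → /s/ (fricative, 2) does not rise.
This is a violation of constraint 4: "Within a complex onset, sonority must strictly rise toward the nucleus."
The remaining constraints (1, 2, 3, 5) are satisfied.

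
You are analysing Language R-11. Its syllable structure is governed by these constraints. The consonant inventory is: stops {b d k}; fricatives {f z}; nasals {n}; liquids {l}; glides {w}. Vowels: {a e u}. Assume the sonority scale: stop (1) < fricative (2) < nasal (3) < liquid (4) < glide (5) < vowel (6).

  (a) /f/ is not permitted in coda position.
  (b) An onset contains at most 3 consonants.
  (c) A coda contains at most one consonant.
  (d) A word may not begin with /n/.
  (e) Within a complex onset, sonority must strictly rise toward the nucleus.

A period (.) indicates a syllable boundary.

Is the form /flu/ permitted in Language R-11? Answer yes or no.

yes

/flu/ — σ1 onset /fl/ (2→4 rises), coda /∅/ ok → permitted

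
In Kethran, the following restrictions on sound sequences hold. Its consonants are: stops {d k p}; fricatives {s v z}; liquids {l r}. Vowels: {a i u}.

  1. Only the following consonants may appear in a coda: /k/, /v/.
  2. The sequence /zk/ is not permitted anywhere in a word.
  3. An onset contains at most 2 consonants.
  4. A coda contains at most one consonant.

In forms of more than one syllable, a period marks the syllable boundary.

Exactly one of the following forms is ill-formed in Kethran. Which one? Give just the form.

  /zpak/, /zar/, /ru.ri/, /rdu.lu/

/zar/

/zpak/ — σ1 onset /zp/ (2C), coda /k/ ok → well-formed
/zar/ — violates constraint 1: syllable 1 coda contains /r/, which is not a licensed coda consonant → ill-formed
/ru.ri/ — σ1 onset /r/, coda /∅/ ok; σ2 onset /r/, coda /∅/ ok → well-formed
/rdu.lu/ — σ1 onset /rd/ (2C), coda /∅/ ok; σ2 onset /l/, coda /∅/ ok → well-formed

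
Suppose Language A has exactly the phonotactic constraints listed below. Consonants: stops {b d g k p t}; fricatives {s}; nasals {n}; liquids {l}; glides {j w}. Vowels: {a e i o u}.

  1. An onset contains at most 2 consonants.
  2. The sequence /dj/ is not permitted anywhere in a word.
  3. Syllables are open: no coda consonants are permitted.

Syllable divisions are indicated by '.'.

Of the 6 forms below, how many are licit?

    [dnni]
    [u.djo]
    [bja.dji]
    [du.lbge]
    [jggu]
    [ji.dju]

0

[dnni] — violates constraint 1: syllable 1 onset /dnn/ has 3 consonants (> 2) → illicit
[u.djo] — violates constraint 2: contains banned sequence /dj/ → illicit
[bja.dji] — violates constraint 2: contains banned sequence /dj/ → illicit
[du.lbge] — violates constraint 1: syllable 2 onset /lbg/ has 3 consonants (> 2) → illicit
[jggu] — violates constraint 1: syllable 1 onset /jgg/ has 3 consonants (> 2) → illicit
[ji.dju] — violates constraint 2: contains banned sequence /dj/ → illicit
No form is licit → 0.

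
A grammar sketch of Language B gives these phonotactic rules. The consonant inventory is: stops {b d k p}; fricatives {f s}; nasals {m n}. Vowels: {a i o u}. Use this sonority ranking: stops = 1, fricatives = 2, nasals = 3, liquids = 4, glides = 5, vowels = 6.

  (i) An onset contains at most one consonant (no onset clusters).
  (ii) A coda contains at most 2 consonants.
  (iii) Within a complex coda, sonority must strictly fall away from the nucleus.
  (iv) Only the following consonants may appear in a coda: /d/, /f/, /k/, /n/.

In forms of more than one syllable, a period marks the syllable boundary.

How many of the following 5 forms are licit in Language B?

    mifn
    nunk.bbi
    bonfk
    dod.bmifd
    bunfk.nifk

0

mifn — violates constraint (iii): syllable 1 coda /fn/: /f/ (fricative, 2) → /n/ (nasal, 3) does not fall → illicit
nunk.bbi — violates constraint (i): syllable 2 onset /bb/ has 2 consonants (> 1) → illicit
bonfk — violates constraint (ii): syllable 1 coda /nfk/ has 3 consonants (> 2) → illicit
dod.bmifd — violates constraint (i): syllable 2 onset /bm/ has 2 consonants (> 1) → illicit
bunfk.nifk — violates constraint (ii): syllable 1 coda /nfk/ has 3 consonants (> 2) → illicit
No form is licit → 0.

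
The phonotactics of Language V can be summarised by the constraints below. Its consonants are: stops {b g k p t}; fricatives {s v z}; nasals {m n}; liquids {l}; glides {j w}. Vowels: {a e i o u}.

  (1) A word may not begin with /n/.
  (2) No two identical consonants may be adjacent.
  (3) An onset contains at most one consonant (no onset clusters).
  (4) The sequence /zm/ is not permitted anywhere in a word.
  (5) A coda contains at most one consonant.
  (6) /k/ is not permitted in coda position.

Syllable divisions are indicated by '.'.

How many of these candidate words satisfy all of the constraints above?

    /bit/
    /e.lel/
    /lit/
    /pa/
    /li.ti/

/bit/ — σ1 onset /b/, coda /t/ ok → licit
/e.lel/ — σ1 onset /∅/, coda /∅/ ok; σ2 onset /l/, coda /l/ ok → licit
/lit/ — σ1 onset /l/, coda /t/ ok → licit
/pa/ — σ1 onset /p/, coda /∅/ ok → licit
/li.ti/ — σ1 onset /l/, coda /∅/ ok; σ2 onset /t/, coda /∅/ ok → licit
Licit: /bit/, /e.lel/, /lit/, /pa/, /li.ti/ → 5.

5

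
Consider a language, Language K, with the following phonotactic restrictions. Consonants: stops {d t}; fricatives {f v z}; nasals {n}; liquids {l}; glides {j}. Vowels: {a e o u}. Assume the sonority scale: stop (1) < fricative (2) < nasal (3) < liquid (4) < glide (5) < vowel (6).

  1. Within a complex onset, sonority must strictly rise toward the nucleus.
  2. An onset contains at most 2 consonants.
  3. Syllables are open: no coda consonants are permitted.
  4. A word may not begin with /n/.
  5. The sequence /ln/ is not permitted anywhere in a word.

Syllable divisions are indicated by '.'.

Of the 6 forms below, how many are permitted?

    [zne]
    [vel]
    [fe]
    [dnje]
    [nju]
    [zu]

3

[zne] — σ1 onset /zn/ (2→3 rises), coda /∅/ ok → permitted
[vel] — violates constraint 3: syllable 1 coda /l/ has 1 consonant (> 0) → not permitted
[fe] — σ1 onset /f/, coda /∅/ ok → permitted
[dnje] — violates constraint 2: syllable 1 onset /dnj/ has 3 consonants (> 2) → not permitted
[nju] — violates constraint 4: word begins with /n/ → not permitted
[zu] — σ1 onset /z/, coda /∅/ ok → permitted
Permitted: [zne], [fe], [zu] → 3.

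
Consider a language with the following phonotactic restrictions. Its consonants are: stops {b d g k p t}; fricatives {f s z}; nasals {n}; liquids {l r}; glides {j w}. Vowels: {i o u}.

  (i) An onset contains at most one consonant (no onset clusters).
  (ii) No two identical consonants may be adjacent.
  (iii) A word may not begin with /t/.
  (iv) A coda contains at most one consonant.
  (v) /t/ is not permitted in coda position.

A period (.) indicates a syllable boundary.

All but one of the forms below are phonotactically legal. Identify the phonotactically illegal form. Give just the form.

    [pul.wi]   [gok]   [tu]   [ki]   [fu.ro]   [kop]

[pul.wi] — σ1 onset /p/, coda /l/ ok; σ2 onset /w/, coda /∅/ ok → phonotactically legal
[gok] — σ1 onset /g/, coda /k/ ok → phonotactically legal
[tu] — violates constraint (iii): word begins with /t/ → phonotactically illegal
[ki] — σ1 onset /k/, coda /∅/ ok → phonotactically legal
[fu.ro] — σ1 onset /f/, coda /∅/ ok; σ2 onset /r/, coda /∅/ ok → phonotactically legal
[kop] — σ1 onset /k/, coda /p/ ok → phonotactically legal

[tu]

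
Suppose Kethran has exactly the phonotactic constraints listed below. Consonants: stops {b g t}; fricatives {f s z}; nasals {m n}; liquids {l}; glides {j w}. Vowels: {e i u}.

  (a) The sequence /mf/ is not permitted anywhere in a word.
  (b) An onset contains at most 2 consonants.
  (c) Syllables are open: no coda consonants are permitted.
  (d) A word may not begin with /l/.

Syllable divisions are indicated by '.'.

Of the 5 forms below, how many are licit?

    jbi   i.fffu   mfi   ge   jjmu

jbi — σ1 onset /jb/ (2C), coda /∅/ ok → licit
i.fffu — violates constraint (b): syllable 2 onset /fff/ has 3 consonants (> 2) → illicit
mfi — violates constraint (a): contains banned sequence /mf/ → illicit
ge — σ1 onset /g/, coda /∅/ ok → licit
jjmu — violates constraint (b): syllable 1 onset /jjm/ has 3 consonants (> 2) → illicit
Licit: jbi, ge → 2.

2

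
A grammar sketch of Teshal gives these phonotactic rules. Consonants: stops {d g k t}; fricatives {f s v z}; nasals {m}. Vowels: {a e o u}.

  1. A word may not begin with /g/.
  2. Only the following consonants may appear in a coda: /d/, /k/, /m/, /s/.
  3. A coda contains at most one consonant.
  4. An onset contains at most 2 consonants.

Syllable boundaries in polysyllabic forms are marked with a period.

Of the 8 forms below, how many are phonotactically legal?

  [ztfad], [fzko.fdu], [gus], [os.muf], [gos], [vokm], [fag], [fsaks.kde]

0

[ztfad] — violates constraint 4: syllable 1 onset /ztf/ has 3 consonants (> 2) → phonotactically illegal
[fzko.fdu] — violates constraint 4: syllable 1 onset /fzk/ has 3 consonants (> 2) → phonotactically illegal
[gus] — violates constraint 1: word begins with /g/ → phonotactically illegal
[os.muf] — violates constraint 2: syllable 2 coda contains /f/, which is not a licensed coda consonant → phonotactically illegal
[gos] — violates constraint 1: word begins with /g/ → phonotactically illegal
[vokm] — violates constraint 3: syllable 1 coda /km/ has 2 consonants (> 1) → phonotactically illegal
[fag] — violates constraint 2: syllable 1 coda contains /g/, which is not a licensed coda consonant → phonotactically illegal
[fsaks.kde] — violates constraint 3: syllable 1 coda /ks/ has 2 consonants (> 1) → phonotactically illegal
No form is phonotactically legal → 0.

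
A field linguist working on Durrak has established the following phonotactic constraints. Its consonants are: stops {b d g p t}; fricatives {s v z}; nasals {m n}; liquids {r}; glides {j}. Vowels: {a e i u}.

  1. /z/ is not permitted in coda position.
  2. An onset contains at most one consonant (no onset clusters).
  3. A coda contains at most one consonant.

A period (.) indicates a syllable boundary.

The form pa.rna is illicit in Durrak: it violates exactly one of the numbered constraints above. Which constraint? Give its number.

2

pa.rna: syllable 2 onset /rn/ has 2 consonants (> 1).
This is a violation of constraint 2: "An onset contains at most one consonant (no onset clusters)."
The remaining constraints (1, 3) are satisfied.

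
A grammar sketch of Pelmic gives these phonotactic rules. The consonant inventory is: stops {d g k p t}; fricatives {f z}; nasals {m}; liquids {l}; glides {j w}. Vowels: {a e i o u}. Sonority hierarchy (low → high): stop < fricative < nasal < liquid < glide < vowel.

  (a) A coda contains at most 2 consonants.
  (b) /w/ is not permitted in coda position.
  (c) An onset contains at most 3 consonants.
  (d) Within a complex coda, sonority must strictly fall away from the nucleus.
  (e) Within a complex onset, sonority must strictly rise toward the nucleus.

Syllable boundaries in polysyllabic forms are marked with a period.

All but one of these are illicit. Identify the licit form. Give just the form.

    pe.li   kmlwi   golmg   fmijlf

pe.li — σ1 onset /p/, coda /∅/ ok; σ2 onset /l/, coda /∅/ ok → licit
kmlwi — violates constraint (c): syllable 1 onset /kmlw/ has 4 consonants (> 3) → illicit
golmg — violates constraint (a): syllable 1 coda /lmg/ has 3 consonants (> 2) → illicit
fmijlf — violates constraint (a): syllable 1 coda /jlf/ has 3 consonants (> 2) → illicit

pe.li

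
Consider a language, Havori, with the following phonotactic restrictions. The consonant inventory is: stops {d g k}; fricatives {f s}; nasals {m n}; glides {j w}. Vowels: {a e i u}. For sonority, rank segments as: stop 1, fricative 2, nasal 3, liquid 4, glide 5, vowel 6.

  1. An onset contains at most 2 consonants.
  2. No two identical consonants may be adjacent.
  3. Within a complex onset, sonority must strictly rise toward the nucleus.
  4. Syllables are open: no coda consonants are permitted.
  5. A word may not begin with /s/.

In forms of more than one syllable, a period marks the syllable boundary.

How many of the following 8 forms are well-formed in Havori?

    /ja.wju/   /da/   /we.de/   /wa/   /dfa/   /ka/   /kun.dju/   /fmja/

/ja.wju/ — violates constraint 3: syllable 2 onset /wj/: /w/ (glide, 5) → /j/ (glide, 5) does not rise → ill-formed
/da/ — σ1 onset /d/, coda /∅/ ok → well-formed
/we.de/ — σ1 onset /w/, coda /∅/ ok; σ2 onset /d/, coda /∅/ ok → well-formed
/wa/ — σ1 onset /w/, coda /∅/ ok → well-formed
/dfa/ — σ1 onset /df/ (1→2 rises), coda /∅/ ok → well-formed
/ka/ — σ1 onset /k/, coda /∅/ ok → well-formed
/kun.dju/ — violates constraint 4: syllable 1 coda /n/ has 1 consonant (> 0) → ill-formed
/fmja/ — violates constraint 1: syllable 1 onset /fmj/ has 3 consonants (> 2) → ill-formed
Well-formed: /da/, /we.de/, /wa/, /dfa/, /ka/ → 5.

5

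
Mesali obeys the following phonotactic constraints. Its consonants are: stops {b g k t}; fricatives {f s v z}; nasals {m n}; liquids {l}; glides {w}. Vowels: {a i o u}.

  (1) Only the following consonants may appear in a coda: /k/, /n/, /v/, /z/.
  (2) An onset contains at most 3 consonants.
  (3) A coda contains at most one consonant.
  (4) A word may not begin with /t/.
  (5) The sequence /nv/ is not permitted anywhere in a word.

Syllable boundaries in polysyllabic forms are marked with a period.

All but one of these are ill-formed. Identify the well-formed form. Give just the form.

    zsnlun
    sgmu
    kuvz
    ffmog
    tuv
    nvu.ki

zsnlun — violates constraint 2: syllable 1 onset /zsnl/ has 4 consonants (> 3) → ill-formed
sgmu — σ1 onset /sgm/ (3C), coda /∅/ ok → well-formed
kuvz — violates constraint 3: syllable 1 coda /vz/ has 2 consonants (> 1) → ill-formed
ffmog — violates constraint 1: syllable 1 coda contains /g/, which is not a licensed coda consonant → ill-formed
tuv — violates constraint 4: word begins with /t/ → ill-formed
nvu.ki — violates constraint 5: contains banned sequence /nv/ → ill-formed

sgmu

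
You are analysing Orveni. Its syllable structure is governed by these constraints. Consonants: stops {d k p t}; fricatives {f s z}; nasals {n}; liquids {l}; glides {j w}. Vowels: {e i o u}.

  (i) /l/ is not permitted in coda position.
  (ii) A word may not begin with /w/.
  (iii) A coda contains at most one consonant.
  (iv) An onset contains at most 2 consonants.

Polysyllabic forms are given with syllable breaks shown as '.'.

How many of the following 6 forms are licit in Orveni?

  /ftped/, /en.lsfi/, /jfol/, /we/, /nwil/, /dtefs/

/ftped/ — violates constraint (iv): syllable 1 onset /ftp/ has 3 consonants (> 2) → illicit
/en.lsfi/ — violates constraint (iv): syllable 2 onset /lsf/ has 3 consonants (> 2) → illicit
/jfol/ — violates constraint (i): syllable 1 coda contains /l/ → illicit
/we/ — violates constraint (ii): word begins with /w/ → illicit
/nwil/ — violates constraint (i): syllable 1 coda contains /l/ → illicit
/dtefs/ — violates constraint (iii): syllable 1 coda /fs/ has 2 consonants (> 1) → illicit
No form is licit → 0.

0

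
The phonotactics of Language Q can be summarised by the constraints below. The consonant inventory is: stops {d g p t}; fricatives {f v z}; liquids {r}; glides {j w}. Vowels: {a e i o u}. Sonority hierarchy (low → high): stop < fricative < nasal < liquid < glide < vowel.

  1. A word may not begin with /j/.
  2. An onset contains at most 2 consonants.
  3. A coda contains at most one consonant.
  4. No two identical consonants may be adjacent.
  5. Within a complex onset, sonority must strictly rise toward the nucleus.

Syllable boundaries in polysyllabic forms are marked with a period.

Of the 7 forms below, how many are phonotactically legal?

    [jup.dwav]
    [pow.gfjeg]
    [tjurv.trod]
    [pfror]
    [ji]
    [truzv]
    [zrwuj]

[jup.dwav] — violates constraint 1: word begins with /j/ → phonotactically illegal
[pow.gfjeg] — violates constraint 2: syllable 2 onset /gfj/ has 3 consonants (> 2) → phonotactically illegal
[tjurv.trod] — violates constraint 3: syllable 1 coda /rv/ has 2 consonants (> 1) → phonotactically illegal
[pfror] — violates constraint 2: syllable 1 onset /pfr/ has 3 consonants (> 2) → phonotactically illegal
[ji] — violates constraint 1: word begins with /j/ → phonotactically illegal
[truzv] — violates constraint 3: syllable 1 coda /zv/ has 2 consonants (> 1) → phonotactically illegal
[zrwuj] — violates constraint 2: syllable 1 onset /zrw/ has 3 consonants (> 2) → phonotactically illegal
No form is phonotactically legal → 0.

0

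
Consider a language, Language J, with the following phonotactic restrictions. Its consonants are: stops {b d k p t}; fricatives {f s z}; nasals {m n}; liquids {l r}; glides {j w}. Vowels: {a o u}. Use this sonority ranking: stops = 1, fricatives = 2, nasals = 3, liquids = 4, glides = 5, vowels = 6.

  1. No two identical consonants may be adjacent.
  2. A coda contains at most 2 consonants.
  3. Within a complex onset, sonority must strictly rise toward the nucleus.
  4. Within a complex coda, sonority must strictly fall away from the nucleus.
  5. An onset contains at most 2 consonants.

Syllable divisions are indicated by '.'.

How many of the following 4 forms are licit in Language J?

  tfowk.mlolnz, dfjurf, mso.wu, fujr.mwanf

1

tfowk.mlolnz — violates constraint 2: syllable 2 coda /lnz/ has 3 consonants (> 2) → illicit
dfjurf — violates constraint 5: syllable 1 onset /dfj/ has 3 consonants (> 2) → illicit
mso.wu — violates constraint 3: syllable 1 onset /ms/: /m/ (nasal, 3) → /s/ (fricative, 2) does not rise → illicit
fujr.mwanf — σ1 onset /f/, coda /jr/ (5→4 falls) ok; σ2 onset /mw/ (3→5 rises), coda /nf/ (3→2 falls) ok → licit
Licit: fujr.mwanf → 1.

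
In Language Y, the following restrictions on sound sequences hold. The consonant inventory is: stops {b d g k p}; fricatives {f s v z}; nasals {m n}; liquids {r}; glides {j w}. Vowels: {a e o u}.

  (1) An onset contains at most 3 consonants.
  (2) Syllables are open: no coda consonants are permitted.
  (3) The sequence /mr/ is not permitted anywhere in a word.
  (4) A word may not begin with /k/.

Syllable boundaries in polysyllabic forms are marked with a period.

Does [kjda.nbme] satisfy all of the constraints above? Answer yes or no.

[kjda.nbme] — violates constraint 4: word begins with /k/ → phonotactically illegal

no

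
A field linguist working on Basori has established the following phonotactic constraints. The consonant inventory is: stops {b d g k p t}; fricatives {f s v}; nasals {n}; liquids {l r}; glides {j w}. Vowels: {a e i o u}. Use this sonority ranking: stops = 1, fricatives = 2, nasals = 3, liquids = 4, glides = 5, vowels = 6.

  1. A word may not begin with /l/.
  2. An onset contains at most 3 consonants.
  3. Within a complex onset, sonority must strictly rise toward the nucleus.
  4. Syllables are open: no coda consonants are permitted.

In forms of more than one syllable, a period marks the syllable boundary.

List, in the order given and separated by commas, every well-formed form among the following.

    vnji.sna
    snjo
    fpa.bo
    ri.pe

vnji.sna — σ1 onset /vnj/ (2→3→5 rises), coda /∅/ ok; σ2 onset /sn/ (2→3 rises), coda /∅/ ok → well-formed
snjo — σ1 onset /snj/ (2→3→5 rises), coda /∅/ ok → well-formed
fpa.bo — violates constraint 3: syllable 1 onset /fp/: /f/ (fricative, 2) → /p/ (stop, 1) does not rise → ill-formed
ri.pe — σ1 onset /r/, coda /∅/ ok; σ2 onset /p/, coda /∅/ ok → well-formed

vnji.sna, snjo, ri.pe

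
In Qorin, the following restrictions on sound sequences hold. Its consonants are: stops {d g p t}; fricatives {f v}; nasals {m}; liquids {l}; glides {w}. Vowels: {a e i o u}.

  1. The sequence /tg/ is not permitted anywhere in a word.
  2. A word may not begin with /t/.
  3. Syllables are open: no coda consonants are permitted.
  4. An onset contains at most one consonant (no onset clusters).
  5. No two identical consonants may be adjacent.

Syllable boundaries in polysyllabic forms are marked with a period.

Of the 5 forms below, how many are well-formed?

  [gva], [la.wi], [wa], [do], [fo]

4

[gva] — violates constraint 4: syllable 1 onset /gv/ has 2 consonants (> 1) → ill-formed
[la.wi] — σ1 onset /l/, coda /∅/ ok; σ2 onset /w/, coda /∅/ ok → well-formed
[wa] — σ1 onset /w/, coda /∅/ ok → well-formed
[do] — σ1 onset /d/, coda /∅/ ok → well-formed
[fo] — σ1 onset /f/, coda /∅/ ok → well-formed
Well-formed: [la.wi], [wa], [do], [fo] → 4.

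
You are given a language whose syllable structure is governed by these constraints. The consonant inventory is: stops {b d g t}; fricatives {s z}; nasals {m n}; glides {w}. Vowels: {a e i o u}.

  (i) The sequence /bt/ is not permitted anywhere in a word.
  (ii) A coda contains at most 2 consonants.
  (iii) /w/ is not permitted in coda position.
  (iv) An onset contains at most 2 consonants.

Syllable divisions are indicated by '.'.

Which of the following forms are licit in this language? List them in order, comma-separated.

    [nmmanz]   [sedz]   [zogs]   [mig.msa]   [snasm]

[sedz], [zogs], [mig.msa], [snasm]

[nmmanz] — violates constraint (iv): syllable 1 onset /nmm/ has 3 consonants (> 2) → illicit
[sedz] — σ1 onset /s/, coda /dz/ (2C) ok → licit
[zogs] — σ1 onset /z/, coda /gs/ (2C) ok → licit
[mig.msa] — σ1 onset /m/, coda /g/ ok; σ2 onset /ms/ (2C), coda /∅/ ok → licit
[snasm] — σ1 onset /sn/ (2C), coda /sm/ (2C) ok → licit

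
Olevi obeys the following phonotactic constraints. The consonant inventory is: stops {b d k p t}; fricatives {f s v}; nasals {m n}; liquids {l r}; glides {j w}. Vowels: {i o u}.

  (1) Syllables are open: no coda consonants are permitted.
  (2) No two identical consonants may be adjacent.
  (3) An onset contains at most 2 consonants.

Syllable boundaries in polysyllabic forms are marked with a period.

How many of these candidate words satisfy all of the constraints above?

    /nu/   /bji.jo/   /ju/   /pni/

/nu/ — σ1 onset /n/, coda /∅/ ok → phonotactically legal
/bji.jo/ — σ1 onset /bj/ (2C), coda /∅/ ok; σ2 onset /j/, coda /∅/ ok → phonotactically legal
/ju/ — σ1 onset /j/, coda /∅/ ok → phonotactically legal
/pni/ — σ1 onset /pn/ (2C), coda /∅/ ok → phonotactically legal
Phonotactically legal: /nu/, /bji.jo/, /ju/, /pni/ → 4.

4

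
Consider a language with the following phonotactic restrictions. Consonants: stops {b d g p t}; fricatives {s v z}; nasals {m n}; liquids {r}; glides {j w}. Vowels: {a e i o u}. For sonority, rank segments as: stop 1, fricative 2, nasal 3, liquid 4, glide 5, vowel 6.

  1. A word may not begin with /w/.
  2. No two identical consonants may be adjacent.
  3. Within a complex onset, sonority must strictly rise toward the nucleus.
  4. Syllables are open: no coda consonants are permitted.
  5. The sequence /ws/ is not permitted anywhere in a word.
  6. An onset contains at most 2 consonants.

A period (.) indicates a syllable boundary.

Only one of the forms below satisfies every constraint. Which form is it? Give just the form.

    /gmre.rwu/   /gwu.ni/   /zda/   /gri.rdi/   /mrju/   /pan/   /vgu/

/gwu.ni/

/gmre.rwu/ — violates constraint 6: syllable 1 onset /gmr/ has 3 consonants (> 2) → illicit
/gwu.ni/ — σ1 onset /gw/ (1→5 rises), coda /∅/ ok; σ2 onset /n/, coda /∅/ ok → licit
/zda/ — violates constraint 3: syllable 1 onset /zd/: /z/ (fricative, 2) → /d/ (stop, 1) does not rise → illicit
/gri.rdi/ — violates constraint 3: syllable 2 onset /rd/: /r/ (liquid, 4) → /d/ (stop, 1) does not rise → illicit
/mrju/ — violates constraint 6: syllable 1 onset /mrj/ has 3 consonants (> 2) → illicit
/pan/ — violates constraint 4: syllable 1 coda /n/ has 1 consonant (> 0) → illicit
/vgu/ — violates constraint 3: syllable 1 onset /vg/: /v/ (fricative, 2) → /g/ (stop, 1) does not rise → illicit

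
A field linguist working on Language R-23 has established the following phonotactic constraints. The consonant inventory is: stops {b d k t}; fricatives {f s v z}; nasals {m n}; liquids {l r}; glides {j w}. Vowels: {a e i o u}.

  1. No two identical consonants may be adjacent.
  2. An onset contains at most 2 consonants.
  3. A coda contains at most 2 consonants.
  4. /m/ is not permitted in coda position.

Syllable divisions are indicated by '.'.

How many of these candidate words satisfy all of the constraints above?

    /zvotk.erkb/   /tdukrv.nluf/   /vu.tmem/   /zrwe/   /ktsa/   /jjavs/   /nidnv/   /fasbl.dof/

0

/zvotk.erkb/ — violates constraint 3: syllable 2 coda /rkb/ has 3 consonants (> 2) → not permitted
/tdukrv.nluf/ — violates constraint 3: syllable 1 coda /krv/ has 3 consonants (> 2) → not permitted
/vu.tmem/ — violates constraint 4: syllable 2 coda contains /m/ → not permitted
/zrwe/ — violates constraint 2: syllable 1 onset /zrw/ has 3 consonants (> 2) → not permitted
/ktsa/ — violates constraint 2: syllable 1 onset /kts/ has 3 consonants (> 2) → not permitted
/jjavs/ — violates constraint 1: adjacent identical consonants /jj/ → not permitted
/nidnv/ — violates constraint 3: syllable 1 coda /dnv/ has 3 consonants (> 2) → not permitted
/fasbl.dof/ — violates constraint 3: syllable 1 coda /sbl/ has 3 consonants (> 2) → not permitted
No form is permitted → 0.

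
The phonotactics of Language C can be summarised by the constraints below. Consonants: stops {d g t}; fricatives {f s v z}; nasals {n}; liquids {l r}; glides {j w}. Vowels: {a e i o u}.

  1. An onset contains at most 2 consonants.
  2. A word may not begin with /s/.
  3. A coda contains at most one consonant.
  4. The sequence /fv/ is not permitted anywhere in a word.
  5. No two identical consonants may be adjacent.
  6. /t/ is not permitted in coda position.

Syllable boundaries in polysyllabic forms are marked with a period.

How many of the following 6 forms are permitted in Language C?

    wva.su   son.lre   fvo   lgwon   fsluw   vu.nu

wva.su — σ1 onset /wv/ (2C), coda /∅/ ok; σ2 onset /s/, coda /∅/ ok → permitted
son.lre — violates constraint 2: word begins with /s/ → not permitted
fvo — violates constraint 4: contains banned sequence /fv/ → not permitted
lgwon — violates constraint 1: syllable 1 onset /lgw/ has 3 consonants (> 2) → not permitted
fsluw — violates constraint 1: syllable 1 onset /fsl/ has 3 consonants (> 2) → not permitted
vu.nu — σ1 onset /v/, coda /∅/ ok; σ2 onset /n/, coda /∅/ ok → permitted
Permitted: wva.su, vu.nu → 2.

2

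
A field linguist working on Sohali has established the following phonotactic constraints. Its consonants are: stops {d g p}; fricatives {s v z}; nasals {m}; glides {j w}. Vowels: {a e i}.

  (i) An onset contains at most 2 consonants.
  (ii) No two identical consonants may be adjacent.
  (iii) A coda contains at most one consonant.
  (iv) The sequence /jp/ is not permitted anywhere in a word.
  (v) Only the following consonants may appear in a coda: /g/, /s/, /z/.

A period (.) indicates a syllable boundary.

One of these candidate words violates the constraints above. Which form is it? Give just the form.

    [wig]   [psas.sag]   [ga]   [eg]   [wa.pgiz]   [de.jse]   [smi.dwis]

[psas.sag]

[wig] — σ1 onset /w/, coda /g/ ok → phonotactically legal
[psas.sag] — violates constraint (ii): adjacent identical consonants /ss/ → phonotactically illegal
[ga] — σ1 onset /g/, coda /∅/ ok → phonotactically legal
[eg] — σ1 onset /∅/, coda /g/ ok → phonotactically legal
[wa.pgiz] — σ1 onset /w/, coda /∅/ ok; σ2 onset /pg/ (2C), coda /z/ ok → phonotactically legal
[de.jse] — σ1 onset /d/, coda /∅/ ok; σ2 onset /js/ (2C), coda /∅/ ok → phonotactically legal
[smi.dwis] — σ1 onset /sm/ (2C), coda /∅/ ok; σ2 onset /dw/ (2C), coda /s/ ok → phonotactically legal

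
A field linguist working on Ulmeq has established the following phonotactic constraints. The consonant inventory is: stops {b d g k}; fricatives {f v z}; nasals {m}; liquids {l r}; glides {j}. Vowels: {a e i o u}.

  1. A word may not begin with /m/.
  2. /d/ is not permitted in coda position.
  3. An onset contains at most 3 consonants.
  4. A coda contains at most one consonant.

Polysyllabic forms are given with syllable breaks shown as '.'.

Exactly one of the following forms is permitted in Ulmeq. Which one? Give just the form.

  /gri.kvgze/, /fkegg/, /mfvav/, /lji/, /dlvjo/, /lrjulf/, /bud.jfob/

/lji/

/gri.kvgze/ — violates constraint 3: syllable 2 onset /kvgz/ has 4 consonants (> 3) → not permitted
/fkegg/ — violates constraint 4: syllable 1 coda /gg/ has 2 consonants (> 1) → not permitted
/mfvav/ — violates constraint 1: word begins with /m/ → not permitted
/lji/ — σ1 onset /lj/ (2C), coda /∅/ ok → permitted
/dlvjo/ — violates constraint 3: syllable 1 onset /dlvj/ has 4 consonants (> 3) → not permitted
/lrjulf/ — violates constraint 4: syllable 1 coda /lf/ has 2 consonants (> 1) → not permitted
/bud.jfob/ — violates constraint 2: syllable 1 coda contains /d/ → not permitted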